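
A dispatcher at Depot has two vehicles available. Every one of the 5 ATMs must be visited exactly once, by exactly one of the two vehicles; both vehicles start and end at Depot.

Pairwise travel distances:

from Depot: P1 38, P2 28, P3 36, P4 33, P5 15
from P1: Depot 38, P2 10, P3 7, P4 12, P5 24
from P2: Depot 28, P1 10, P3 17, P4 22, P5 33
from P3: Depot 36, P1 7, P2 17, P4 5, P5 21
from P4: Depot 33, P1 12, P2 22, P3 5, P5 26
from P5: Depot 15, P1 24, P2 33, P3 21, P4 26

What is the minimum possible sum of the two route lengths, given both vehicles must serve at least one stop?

113 — the smallest possible combined total.

There are 2^4 − 1 = 15 ways to divide the 5 stops into two non-empty groups. For each, the best each vehicle can do is its own shortest tour through its group:
  {P1} + {P2, P3, P4, P5}: 76 + 91 = 167
  {P2} + {P1, P3, P4, P5}: 56 + 84 = 140
  {P1, P2} + {P3, P4, P5}: 76 + 74 = 150
  {P3} + {P1, P2, P4, P5}: 72 + 91 = 163
  {P1, P3} + {P2, P4, P5}: 81 + 91 = 172
  {P2, P3} + {P1, P4, P5}: 81 + 84 = 165
  … (15 splits in total)
  {P1, P2, P3, P4} + {P5}: 83 + 30 = 113  ← best
Best: vehicle 1 Depot → P2 → P1 → P3 → P4 → Depot = 83; vehicle 2 Depot → P5 → Depot = 30; combined 113.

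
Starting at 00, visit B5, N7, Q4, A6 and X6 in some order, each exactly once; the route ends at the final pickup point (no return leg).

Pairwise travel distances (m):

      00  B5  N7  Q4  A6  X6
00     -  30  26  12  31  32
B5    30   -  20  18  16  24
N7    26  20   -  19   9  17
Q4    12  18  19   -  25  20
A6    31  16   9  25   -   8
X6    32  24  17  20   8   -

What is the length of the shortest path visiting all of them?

There are 5! = 120 possible orderings.
00→B5→N7→Q4→A6→X6: 30+20+19+25+8 = 102
00→B5→N7→Q4→X6→A6: 30+20+19+20+8 = 97
00→B5→N7→A6→Q4→X6: 30+20+9+25+20 = 104
00→B5→N7→A6→X6→Q4: 30+20+9+8+20 = 87
00→B5→N7→X6→Q4→A6: 30+20+17+20+25 = 112
00→B5→N7→X6→A6→Q4: 30+20+17+8+25 = 100
00→B5→Q4→N7→A6→X6: 30+18+19+9+8 = 84
00→B5→Q4→N7→X6→A6: 30+18+19+17+8 = 92
00→B5→Q4→A6→N7→X6: 30+18+25+9+17 = 99
00→B5→Q4→A6→X6→N7: 30+18+25+8+17 = 98
00→B5→Q4→X6→N7→A6: 30+18+20+17+9 = 94
00→B5→Q4→X6→A6→N7: 30+18+20+8+9 = 85
00→B5→A6→N7→Q4→X6: 30+16+9+19+20 = 94
00→B5→A6→N7→X6→Q4: 30+16+9+17+20 = 92
… (106 more)
00→Q4→B5→N7→A6→X6: 12+18+20+9+8 = 67  ← best
The minimum is 67.
One shortest path: 00 → Q4 → B5 → N7 → A6 → X6.

67 m — the minimum one-way total.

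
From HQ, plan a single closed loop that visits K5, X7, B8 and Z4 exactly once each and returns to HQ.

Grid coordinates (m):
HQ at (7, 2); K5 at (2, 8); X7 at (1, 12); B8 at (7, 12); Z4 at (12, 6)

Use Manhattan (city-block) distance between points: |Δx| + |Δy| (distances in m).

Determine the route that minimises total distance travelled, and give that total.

42 m — the shortest possible round trip.

There are 12 distinct closed tours to check (reversals are equivalent).
HQ→K5→X7→B8→Z4→HQ: 11+5+6+11+9 = 42
HQ→K5→X7→Z4→B8→HQ: 11+5+17+11+10 = 54
HQ→K5→B8→X7→Z4→HQ: 11+9+6+17+9 = 52
HQ→K5→B8→Z4→X7→HQ: 11+9+11+17+16 = 64
HQ→K5→Z4→X7→B8→HQ: 11+12+17+6+10 = 56
HQ→K5→Z4→B8→X7→HQ: 11+12+11+6+16 = 56
HQ→X7→K5→B8→Z4→HQ: 16+5+9+11+9 = 50
HQ→X7→K5→Z4→B8→HQ: 16+5+12+11+10 = 54
HQ→X7→B8→K5→Z4→HQ: 16+6+9+12+9 = 52
HQ→X7→Z4→K5→B8→HQ: 16+17+12+9+10 = 64
HQ→B8→K5→X7→Z4→HQ: 10+9+5+17+9 = 50
HQ→B8→X7→K5→Z4→HQ: 10+6+5+12+9 = 42
The minimum is 42.
One optimal route: HQ → K5 → X7 → B8 → Z4 → HQ (or its reverse).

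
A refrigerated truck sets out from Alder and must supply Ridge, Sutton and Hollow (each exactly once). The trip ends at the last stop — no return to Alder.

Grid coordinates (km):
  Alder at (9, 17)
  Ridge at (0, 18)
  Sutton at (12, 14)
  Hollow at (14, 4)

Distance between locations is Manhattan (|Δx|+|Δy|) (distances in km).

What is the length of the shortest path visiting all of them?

There are 3! = 6 possible orderings.
Alder - Ridge - Sutton - Hollow: 10+16+12 = 38
Alder - Ridge - Hollow - Sutton: 10+28+12 = 50
Alder - Sutton - Ridge - Hollow: 6+16+28 = 50
Alder - Sutton - Hollow - Ridge: 6+12+28 = 46
Alder - Hollow - Ridge - Sutton: 18+28+16 = 62
Alder - Hollow - Sutton - Ridge: 18+12+16 = 46
The minimum is 38.
One shortest path: Alder → Ridge → Sutton → Hollow.

Shortest open route: 38 km.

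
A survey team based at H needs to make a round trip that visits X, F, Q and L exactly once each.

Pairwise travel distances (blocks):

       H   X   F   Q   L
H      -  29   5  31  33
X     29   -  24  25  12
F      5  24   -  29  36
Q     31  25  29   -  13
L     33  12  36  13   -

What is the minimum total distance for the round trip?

With 4 stops there are 4!/2 = 12 distinct round trips (a route and its reverse cost the same).
H - X - F - Q - L - H: 29+24+29+13+33 = 128
H - X - F - L - Q - H: 29+24+36+13+31 = 133
H - X - Q - F - L - H: 29+25+29+36+33 = 152
H - X - Q - L - F - H: 29+25+13+36+5 = 108
H - X - L - F - Q - H: 29+12+36+29+31 = 137
H - X - L - Q - F - H: 29+12+13+29+5 = 88
H - F - X - Q - L - H: 5+24+25+13+33 = 100
H - F - X - L - Q - H: 5+24+12+13+31 = 85
H - F - Q - X - L - H: 5+29+25+12+33 = 104
H - F - L - X - Q - H: 5+36+12+25+31 = 109
H - Q - X - F - L - H: 31+25+24+36+33 = 149
H - Q - F - X - L - H: 31+29+24+12+33 = 129
The minimum is 85.
One optimal route: H → F → X → L → Q → H (or its reverse).

Shortest round trip = 85 blocks.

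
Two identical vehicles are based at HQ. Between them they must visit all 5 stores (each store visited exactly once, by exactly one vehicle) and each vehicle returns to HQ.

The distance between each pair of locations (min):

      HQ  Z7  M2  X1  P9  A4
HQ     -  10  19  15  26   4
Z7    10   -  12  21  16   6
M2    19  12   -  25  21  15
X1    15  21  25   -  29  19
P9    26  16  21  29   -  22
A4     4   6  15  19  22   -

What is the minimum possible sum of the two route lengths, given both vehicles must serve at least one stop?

Check every non-empty split of the stops between the two vehicles; for each half take its own optimal tour:
  {Z7} + {M2, X1, P9, A4}: 20 + 84 = 104
  {M2} + {Z7, X1, P9, A4}: 38 + 70 = 108
  {Z7, M2} + {X1, P9, A4}: 41 + 70 = 111
  {X1} + {Z7, M2, P9, A4}: 30 + 66 = 96
  {Z7, X1} + {M2, P9, A4}: 46 + 66 = 112
  {M2, X1} + {Z7, P9, A4}: 59 + 52 = 111
  … (15 splits in total)
  {Z7, M2, X1, P9} + {A4}: 87 + 8 = 95  ← best
Best: vehicle 1 HQ → Z7 → M2 → P9 → X1 → HQ = 87; vehicle 2 HQ → A4 → HQ = 8; combined 95.

95 min — the smallest possible combined total.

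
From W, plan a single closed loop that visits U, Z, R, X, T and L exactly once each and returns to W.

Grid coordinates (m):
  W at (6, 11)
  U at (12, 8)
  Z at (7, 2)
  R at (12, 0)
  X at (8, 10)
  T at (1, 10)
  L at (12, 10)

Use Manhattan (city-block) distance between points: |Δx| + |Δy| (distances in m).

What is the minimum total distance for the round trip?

W→U→Z→R→X→T→L→W: 9+11+7+14+7+11+7 = 66
W→U→Z→R→X→L→T→W: 9+11+7+14+4+11+6 = 62
W→U→Z→R→T→X→L→W: 9+11+7+21+7+4+7 = 66
W→U→Z→R→T→L→X→W: 9+11+7+21+11+4+3 = 66
W→U→Z→R→L→X→T→W: 9+11+7+10+4+7+6 = 54
W→U→Z→R→L→T→X→W: 9+11+7+10+11+7+3 = 58
W→U→Z→X→R→T→L→W: 9+11+9+14+21+11+7 = 82
W→U→Z→X→R→L→T→W: 9+11+9+14+10+11+6 = 70
… (352 more)
W→Z→R→U→L→X→T→W: 10+7+8+2+4+7+6 = 44  ← best
The minimum is 44.
One optimal route: W → Z → R → U → L → X → T → W (or its reverse).

Minimum total distance: 44 m.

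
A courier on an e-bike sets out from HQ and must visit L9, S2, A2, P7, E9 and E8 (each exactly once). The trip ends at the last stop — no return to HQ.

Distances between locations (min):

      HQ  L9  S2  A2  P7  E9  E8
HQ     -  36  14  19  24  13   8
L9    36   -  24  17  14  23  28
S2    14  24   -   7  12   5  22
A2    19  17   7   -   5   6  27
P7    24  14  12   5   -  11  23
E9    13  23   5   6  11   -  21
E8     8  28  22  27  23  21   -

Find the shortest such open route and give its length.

Shortest open route: 60 min.

There are 6! = 720 possible orderings.
HQ → L9 → S2 → A2 → P7 → E9 → E8: 36+24+7+5+11+21 = 104
HQ → L9 → S2 → A2 → P7 → E8 → E9: 36+24+7+5+23+21 = 116
HQ → L9 → S2 → A2 → E9 → P7 → E8: 36+24+7+6+11+23 = 107
HQ → L9 → S2 → A2 → E9 → E8 → P7: 36+24+7+6+21+23 = 117
HQ → L9 → S2 → A2 → E8 → P7 → E9: 36+24+7+27+23+11 = 128
HQ → L9 → S2 → A2 → E8 → E9 → P7: 36+24+7+27+21+11 = 126
HQ → L9 → S2 → P7 → A2 → E9 → E8: 36+24+12+5+6+21 = 104
HQ → L9 → S2 → P7 → A2 → E8 → E9: 36+24+12+5+27+21 = 125
… (712 more)
HQ → E8 → S2 → E9 → A2 → P7 → L9: 8+22+5+6+5+14 = 60  ← best
The minimum is 60.
One shortest path: HQ → E8 → S2 → E9 → A2 → P7 → L9.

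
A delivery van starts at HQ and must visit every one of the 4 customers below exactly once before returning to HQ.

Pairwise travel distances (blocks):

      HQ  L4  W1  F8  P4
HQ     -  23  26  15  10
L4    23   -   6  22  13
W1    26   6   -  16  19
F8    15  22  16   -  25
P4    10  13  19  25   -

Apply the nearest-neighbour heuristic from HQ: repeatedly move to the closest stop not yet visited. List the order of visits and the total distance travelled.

60 blocks along HQ → P4 → L4 → W1 → F8 → HQ.

At HQ the remaining stops are P4 10, F8 15, L4 23, W1 26; go to P4.
At P4 the remaining stops are L4 13, W1 19, F8 25; go to L4.
At L4 the remaining stops are W1 6, F8 22; go to W1.
At W1 the remaining stops are F8 16; go to F8.
Return F8→HQ: 15.
Total = 10 + 13 + 6 + 16 + 15 = 60.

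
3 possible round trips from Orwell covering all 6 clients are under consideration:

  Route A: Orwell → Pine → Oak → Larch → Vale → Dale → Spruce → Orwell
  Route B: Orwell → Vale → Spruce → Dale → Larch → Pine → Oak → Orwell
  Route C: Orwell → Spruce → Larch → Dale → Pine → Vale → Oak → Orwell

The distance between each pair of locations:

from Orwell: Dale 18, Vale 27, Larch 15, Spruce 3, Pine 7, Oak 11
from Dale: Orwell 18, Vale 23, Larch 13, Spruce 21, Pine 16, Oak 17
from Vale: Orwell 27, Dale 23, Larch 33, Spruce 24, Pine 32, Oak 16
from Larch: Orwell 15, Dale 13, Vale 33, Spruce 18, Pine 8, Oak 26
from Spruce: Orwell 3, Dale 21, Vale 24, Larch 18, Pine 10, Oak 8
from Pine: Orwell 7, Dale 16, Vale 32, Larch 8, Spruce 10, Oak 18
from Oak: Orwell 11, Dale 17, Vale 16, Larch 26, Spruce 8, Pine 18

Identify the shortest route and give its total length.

109 — Route C is the shortest.

Route A: 7 + 18 + 26 + 33 + 23 + 21 + 3 = 131
Route B: 27 + 24 + 21 + 13 + 8 + 18 + 11 = 122
Route C: 3 + 18 + 13 + 16 + 32 + 16 + 11 = 109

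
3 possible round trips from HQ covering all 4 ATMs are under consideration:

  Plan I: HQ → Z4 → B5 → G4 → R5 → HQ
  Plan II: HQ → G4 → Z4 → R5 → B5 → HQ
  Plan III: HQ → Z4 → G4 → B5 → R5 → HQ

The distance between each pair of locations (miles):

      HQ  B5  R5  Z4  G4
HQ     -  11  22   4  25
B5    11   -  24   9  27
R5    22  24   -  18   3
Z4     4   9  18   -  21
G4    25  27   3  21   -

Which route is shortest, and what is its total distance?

Plan I: 4 + 9 + 27 + 3 + 22 = 65
Plan II: 25 + 21 + 18 + 24 + 11 = 99
Plan III: 4 + 21 + 27 + 24 + 22 = 98

Shortest is Plan I, total 65 miles.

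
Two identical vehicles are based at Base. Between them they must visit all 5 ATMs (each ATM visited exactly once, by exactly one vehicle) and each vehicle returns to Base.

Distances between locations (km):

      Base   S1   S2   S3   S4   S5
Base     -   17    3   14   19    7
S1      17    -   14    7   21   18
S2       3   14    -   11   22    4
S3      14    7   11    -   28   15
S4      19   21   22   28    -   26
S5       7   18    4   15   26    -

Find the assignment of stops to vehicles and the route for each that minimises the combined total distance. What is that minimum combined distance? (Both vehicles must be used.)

Minimum combined distance: 75 km.

Try each way of splitting the stops between the two vehicles (each non-empty) and, for each split, find the best tour for each vehicle:
  {S1} + {S2, S3, S4, S5}: 34 + 69 = 103
  {S2} + {S1, S3, S4, S5}: 6 + 69 = 75
  {S1, S2} + {S3, S4, S5}: 34 + 69 = 103
  {S3} + {S1, S2, S4, S5}: 28 + 65 = 93
  {S1, S3} + {S2, S4, S5}: 38 + 52 = 90
  {S2, S3} + {S1, S4, S5}: 28 + 65 = 93
  … (15 splits in total)
Best: vehicle 1 Base → S2 → Base = 6; vehicle 2 Base → S4 → S1 → S3 → S5 → Base = 69; combined 75.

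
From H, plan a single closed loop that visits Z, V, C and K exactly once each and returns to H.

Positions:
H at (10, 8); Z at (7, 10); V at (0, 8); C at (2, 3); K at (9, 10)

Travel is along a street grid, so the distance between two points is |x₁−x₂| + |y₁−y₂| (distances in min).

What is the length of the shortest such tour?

There are 12 distinct closed tours to check (reversals are equivalent).
H → Z → V → C → K → H: 5+9+7+14+3 = 38
H → Z → V → K → C → H: 5+9+11+14+13 = 52
H → Z → C → V → K → H: 5+12+7+11+3 = 38
H → Z → C → K → V → H: 5+12+14+11+10 = 52
H → Z → K → V → C → H: 5+2+11+7+13 = 38
H → Z → K → C → V → H: 5+2+14+7+10 = 38
H → V → Z → C → K → H: 10+9+12+14+3 = 48
H → V → Z → K → C → H: 10+9+2+14+13 = 48
H → V → C → Z → K → H: 10+7+12+2+3 = 34
H → V → K → Z → C → H: 10+11+2+12+13 = 48
H → C → Z → V → K → H: 13+12+9+11+3 = 48
H → C → V → Z → K → H: 13+7+9+2+3 = 34
The minimum is 34.
One optimal route: H → V → C → Z → K → H (or its reverse).

Minimum total distance: 34 min.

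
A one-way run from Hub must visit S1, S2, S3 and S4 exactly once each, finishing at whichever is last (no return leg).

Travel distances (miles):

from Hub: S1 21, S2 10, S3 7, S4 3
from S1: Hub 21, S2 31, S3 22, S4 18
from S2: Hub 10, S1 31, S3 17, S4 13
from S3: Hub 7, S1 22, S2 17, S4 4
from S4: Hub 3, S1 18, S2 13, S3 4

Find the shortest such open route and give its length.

49 miles — the minimum one-way total.

There are 4! = 24 possible orderings.
Hub - S1 - S2 - S3 - S4: 21+31+17+4 = 73
Hub - S1 - S2 - S4 - S3: 21+31+13+4 = 69
Hub - S1 - S3 - S2 - S4: 21+22+17+13 = 73
Hub - S1 - S3 - S4 - S2: 21+22+4+13 = 60
Hub - S1 - S4 - S2 - S3: 21+18+13+17 = 69
Hub - S1 - S4 - S3 - S2: 21+18+4+17 = 60
Hub - S2 - S1 - S3 - S4: 10+31+22+4 = 67
Hub - S2 - S1 - S4 - S3: 10+31+18+4 = 63
Hub - S2 - S3 - S1 - S4: 10+17+22+18 = 67
Hub - S2 - S3 - S4 - S1: 10+17+4+18 = 49
Hub - S2 - S4 - S1 - S3: 10+13+18+22 = 63
Hub - S2 - S4 - S3 - S1: 10+13+4+22 = 49
Hub - S3 - S1 - S2 - S4: 7+22+31+13 = 73
Hub - S3 - S1 - S4 - S2: 7+22+18+13 = 60
… (10 more)
The minimum is 49.
One shortest path: Hub → S2 → S3 → S4 → S1.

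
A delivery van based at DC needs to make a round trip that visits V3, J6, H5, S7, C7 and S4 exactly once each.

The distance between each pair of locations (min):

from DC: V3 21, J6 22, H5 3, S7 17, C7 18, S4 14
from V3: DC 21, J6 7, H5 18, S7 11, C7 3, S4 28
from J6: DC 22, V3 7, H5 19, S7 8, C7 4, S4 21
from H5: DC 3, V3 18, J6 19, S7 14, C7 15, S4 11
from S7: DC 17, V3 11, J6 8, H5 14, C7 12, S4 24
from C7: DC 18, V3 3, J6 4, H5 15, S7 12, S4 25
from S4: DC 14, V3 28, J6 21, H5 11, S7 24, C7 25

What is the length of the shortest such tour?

With 6 stops there are 6!/2 = 360 distinct round trips (a route and its reverse cost the same).
DC - V3 - J6 - H5 - S7 - C7 - S4 - DC: 21+7+19+14+12+25+14 = 112
DC - V3 - J6 - H5 - S7 - S4 - C7 - DC: 21+7+19+14+24+25+18 = 128
DC - V3 - J6 - H5 - C7 - S7 - S4 - DC: 21+7+19+15+12+24+14 = 112
DC - V3 - J6 - H5 - C7 - S4 - S7 - DC: 21+7+19+15+25+24+17 = 128
DC - V3 - J6 - H5 - S4 - S7 - C7 - DC: 21+7+19+11+24+12+18 = 112
DC - V3 - J6 - H5 - S4 - C7 - S7 - DC: 21+7+19+11+25+12+17 = 112
DC - V3 - J6 - S7 - H5 - C7 - S4 - DC: 21+7+8+14+15+25+14 = 104
DC - V3 - J6 - S7 - H5 - S4 - C7 - DC: 21+7+8+14+11+25+18 = 104
… (352 more)
DC - H5 - S7 - V3 - C7 - J6 - S4 - DC: 3+14+11+3+4+21+14 = 70  ← best
The minimum is 70.
One optimal route: DC → H5 → S7 → V3 → C7 → J6 → S4 → DC (or its reverse).

70 min — the shortest possible round trip.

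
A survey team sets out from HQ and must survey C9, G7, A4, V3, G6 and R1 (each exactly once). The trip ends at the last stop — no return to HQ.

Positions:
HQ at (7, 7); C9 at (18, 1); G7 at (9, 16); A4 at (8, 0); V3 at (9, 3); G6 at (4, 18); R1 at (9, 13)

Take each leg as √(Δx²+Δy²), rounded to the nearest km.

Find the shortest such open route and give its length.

There are 6! = 720 possible orderings.
HQ → C9 → G7 → A4 → V3 → G6 → R1: 13+17+16+3+16+7 = 72
HQ → C9 → G7 → A4 → V3 → R1 → G6: 13+17+16+3+10+7 = 66
HQ → C9 → G7 → A4 → G6 → V3 → R1: 13+17+16+18+16+10 = 90
HQ → C9 → G7 → A4 → G6 → R1 → V3: 13+17+16+18+7+10 = 81
HQ → C9 → G7 → A4 → R1 → V3 → G6: 13+17+16+13+10+16 = 85
HQ → C9 → G7 → A4 → R1 → G6 → V3: 13+17+16+13+7+16 = 82
HQ → C9 → G7 → V3 → A4 → G6 → R1: 13+17+13+3+18+7 = 71
HQ → C9 → G7 → V3 → A4 → R1 → G6: 13+17+13+3+13+7 = 66
… (712 more)
HQ → V3 → A4 → C9 → R1 → G7 → G6: 4+3+10+15+3+5 = 40  ← best
The minimum is 40.
One shortest path: HQ → V3 → A4 → C9 → R1 → G7 → G6.

Minimum one-way distance = 40 km.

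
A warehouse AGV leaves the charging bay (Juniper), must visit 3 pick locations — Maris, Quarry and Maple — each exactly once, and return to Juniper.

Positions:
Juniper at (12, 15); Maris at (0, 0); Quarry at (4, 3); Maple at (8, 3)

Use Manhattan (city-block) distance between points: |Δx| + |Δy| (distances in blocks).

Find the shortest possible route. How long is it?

54 blocks — the shortest possible round trip.

With 3 stops there are 3!/2 = 3 distinct round trips (a route and its reverse cost the same).
Juniper→Maris→Quarry→Maple→Juniper: 27+7+4+16 = 54
Juniper→Maris→Maple→Quarry→Juniper: 27+11+4+20 = 62
Juniper→Quarry→Maris→Maple→Juniper: 20+7+11+16 = 54
The minimum is 54.
One optimal route: Juniper → Maris → Quarry → Maple → Juniper (or its reverse).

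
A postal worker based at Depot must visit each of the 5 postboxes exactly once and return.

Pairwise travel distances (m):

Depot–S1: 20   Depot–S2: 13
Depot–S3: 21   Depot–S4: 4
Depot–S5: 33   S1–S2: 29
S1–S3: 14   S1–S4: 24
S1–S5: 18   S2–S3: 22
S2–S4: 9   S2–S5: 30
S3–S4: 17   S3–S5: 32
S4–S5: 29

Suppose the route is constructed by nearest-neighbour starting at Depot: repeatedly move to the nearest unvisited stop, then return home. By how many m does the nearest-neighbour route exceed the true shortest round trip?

4 m longer than the optimal tour.

From Depot: S4=4, S2=13, S1=20, S3=21, S5=33 → choose S4 (4).
From S4: S2=9, S3=17, S1=24, S5=29 → choose S2 (9).
From S2: S3=22, S1=29, S5=30 → choose S3 (22).
From S3: S1=14, S5=32 → choose S1 (14).
From S1: S5=18 → choose S5 (18).
NN route Depot → S4 → S2 → S3 → S1 → S5 → Depot costs 100.
Optimal: Depot → S2 → S5 → S1 → S3 → S4 → Depot costs 96 (by enumerating all 60 distinct tours).
Excess = 100 − 96 = 4.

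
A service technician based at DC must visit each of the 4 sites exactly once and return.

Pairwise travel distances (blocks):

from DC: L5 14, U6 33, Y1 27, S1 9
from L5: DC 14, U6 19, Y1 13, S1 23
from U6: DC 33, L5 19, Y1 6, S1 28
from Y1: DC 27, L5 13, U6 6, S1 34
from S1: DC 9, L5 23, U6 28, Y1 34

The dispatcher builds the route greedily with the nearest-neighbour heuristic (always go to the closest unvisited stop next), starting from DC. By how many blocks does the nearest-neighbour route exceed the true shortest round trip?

DC: S1=9, L5=14, Y1=27, U6=33 ⇒ S1
S1: L5=23, U6=28, Y1=34 ⇒ L5
L5: Y1=13, U6=19 ⇒ Y1
Y1: U6=6 ⇒ U6
NN route DC → S1 → L5 → Y1 → U6 → DC costs 84.
Optimal: DC → L5 → Y1 → U6 → S1 → DC costs 70 (by enumerating all 12 distinct tours).
Excess = 84 − 70 = 14.

Excess over optimum: 14 blocks.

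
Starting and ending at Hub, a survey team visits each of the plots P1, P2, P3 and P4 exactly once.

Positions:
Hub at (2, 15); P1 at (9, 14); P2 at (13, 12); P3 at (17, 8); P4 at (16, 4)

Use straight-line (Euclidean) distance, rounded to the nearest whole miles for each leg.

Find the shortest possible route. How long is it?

39 miles — the shortest possible round trip.

Hub → P1 → P2 → P3 → P4 → Hub: 7+4+6+4+18 = 39
Hub → P1 → P2 → P4 → P3 → Hub: 7+4+9+4+17 = 41
Hub → P1 → P3 → P2 → P4 → Hub: 7+10+6+9+18 = 50
Hub → P1 → P3 → P4 → P2 → Hub: 7+10+4+9+11 = 41
Hub → P1 → P4 → P2 → P3 → Hub: 7+12+9+6+17 = 51
Hub → P1 → P4 → P3 → P2 → Hub: 7+12+4+6+11 = 40
Hub → P2 → P1 → P3 → P4 → Hub: 11+4+10+4+18 = 47
Hub → P2 → P1 → P4 → P3 → Hub: 11+4+12+4+17 = 48
Hub → P2 → P3 → P1 → P4 → Hub: 11+6+10+12+18 = 57
Hub → P2 → P4 → P1 → P3 → Hub: 11+9+12+10+17 = 59
Hub → P3 → P1 → P2 → P4 → Hub: 17+10+4+9+18 = 58
Hub → P3 → P2 → P1 → P4 → Hub: 17+6+4+12+18 = 57
The minimum is 39.
One optimal route: Hub → P1 → P2 → P3 → P4 → Hub (or its reverse).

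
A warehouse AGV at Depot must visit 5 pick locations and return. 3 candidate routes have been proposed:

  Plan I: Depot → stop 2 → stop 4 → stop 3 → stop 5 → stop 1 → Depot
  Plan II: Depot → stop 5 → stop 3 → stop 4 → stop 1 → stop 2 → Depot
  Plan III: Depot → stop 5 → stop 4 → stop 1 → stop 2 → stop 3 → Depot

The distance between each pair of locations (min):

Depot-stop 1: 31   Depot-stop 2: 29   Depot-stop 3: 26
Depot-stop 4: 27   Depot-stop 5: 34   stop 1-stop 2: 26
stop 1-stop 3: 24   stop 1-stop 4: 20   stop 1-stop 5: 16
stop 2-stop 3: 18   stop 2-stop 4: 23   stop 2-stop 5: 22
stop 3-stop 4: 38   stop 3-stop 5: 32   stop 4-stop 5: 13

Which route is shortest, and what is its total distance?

Plan I: 29 + 23 + 38 + 32 + 16 + 31 = 169
Plan II: 34 + 32 + 38 + 20 + 26 + 29 = 179
Plan III: 34 + 13 + 20 + 26 + 18 + 26 = 137

Shortest is Plan III, total 137 min.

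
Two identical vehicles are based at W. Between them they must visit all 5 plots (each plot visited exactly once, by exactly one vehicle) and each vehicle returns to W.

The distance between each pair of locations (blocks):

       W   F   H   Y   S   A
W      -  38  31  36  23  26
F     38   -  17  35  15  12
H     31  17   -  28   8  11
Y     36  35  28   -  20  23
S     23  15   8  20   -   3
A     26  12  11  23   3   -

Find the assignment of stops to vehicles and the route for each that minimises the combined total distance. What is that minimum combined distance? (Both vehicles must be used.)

Minimum combined distance: 158 blocks.

There are 2^4 − 1 = 15 ways to divide the 5 stops into two non-empty groups. For each, the best each vehicle can do is its own shortest tour through its group:
  {F} + {H, Y, S, A}: 76 + 101 = 177
  {H} + {F, Y, S, A}: 62 + 109 = 171
  {F, H} + {Y, S, A}: 86 + 85 = 171
  {Y} + {F, H, S, A}: 72 + 86 = 158
  {F, Y} + {H, S, A}: 109 + 68 = 177
  {H, Y} + {F, S, A}: 95 + 76 = 171
  … (15 splits in total)
Best: vehicle 1 W → Y → W = 72; vehicle 2 W → H → F → A → S → W = 86; combined 158.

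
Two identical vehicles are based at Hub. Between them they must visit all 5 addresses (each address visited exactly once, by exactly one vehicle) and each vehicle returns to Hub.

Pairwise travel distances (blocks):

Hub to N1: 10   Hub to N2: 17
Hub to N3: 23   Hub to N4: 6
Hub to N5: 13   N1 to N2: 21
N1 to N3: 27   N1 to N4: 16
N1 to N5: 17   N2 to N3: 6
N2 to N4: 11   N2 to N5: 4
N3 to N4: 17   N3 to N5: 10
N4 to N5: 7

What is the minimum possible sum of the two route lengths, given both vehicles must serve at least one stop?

66 blocks — the smallest possible combined total.

Check every non-empty split of the stops between the two vehicles; for each half take its own optimal tour:
  {N1} + {N2, N3, N4, N5}: 20 + 46 = 66
  {N2} + {N1, N3, N4, N5}: 34 + 60 = 94
  {N1, N2} + {N3, N4, N5}: 48 + 46 = 94
  {N3} + {N1, N2, N4, N5}: 46 + 48 = 94
  {N1, N3} + {N2, N4, N5}: 60 + 34 = 94
  {N2, N3} + {N1, N4, N5}: 46 + 40 = 86
  … (15 splits in total)
Best: vehicle 1 Hub → N1 → Hub = 20; vehicle 2 Hub → N2 → N3 → N5 → N4 → Hub = 46; combined 66.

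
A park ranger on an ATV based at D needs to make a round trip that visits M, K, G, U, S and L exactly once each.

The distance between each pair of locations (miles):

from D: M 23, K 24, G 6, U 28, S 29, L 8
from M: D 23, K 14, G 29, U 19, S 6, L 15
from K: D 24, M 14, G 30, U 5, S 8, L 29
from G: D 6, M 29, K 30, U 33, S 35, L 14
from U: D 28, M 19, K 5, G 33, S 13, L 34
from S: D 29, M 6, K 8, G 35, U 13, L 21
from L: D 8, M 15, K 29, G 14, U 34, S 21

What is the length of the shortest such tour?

81 miles — the shortest possible round trip.

D → M → K → G → U → S → L → D: 23+14+30+33+13+21+8 = 142
D → M → K → G → U → L → S → D: 23+14+30+33+34+21+29 = 184
D → M → K → G → S → U → L → D: 23+14+30+35+13+34+8 = 157
D → M → K → G → S → L → U → D: 23+14+30+35+21+34+28 = 185
D → M → K → G → L → U → S → D: 23+14+30+14+34+13+29 = 157
D → M → K → G → L → S → U → D: 23+14+30+14+21+13+28 = 143
D → M → K → U → G → S → L → D: 23+14+5+33+35+21+8 = 139
D → M → K → U → G → L → S → D: 23+14+5+33+14+21+29 = 139
… (352 more)
D → G → U → K → S → M → L → D: 6+33+5+8+6+15+8 = 81  ← best
The minimum is 81.
One optimal route: D → G → U → K → S → M → L → D (or its reverse).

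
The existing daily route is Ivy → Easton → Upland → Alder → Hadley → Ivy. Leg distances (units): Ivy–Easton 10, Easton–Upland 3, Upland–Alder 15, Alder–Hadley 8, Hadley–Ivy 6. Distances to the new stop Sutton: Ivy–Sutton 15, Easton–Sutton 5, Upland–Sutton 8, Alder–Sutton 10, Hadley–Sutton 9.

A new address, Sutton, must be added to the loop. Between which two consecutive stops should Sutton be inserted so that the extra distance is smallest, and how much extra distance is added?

Insertion cost between consecutive stops i–j is d(i,Sutton) + d(Sutton,j) − d(i,j):
  between Ivy and Easton: 15 + 5 − 10 = 10
  between Easton and Upland: 5 + 8 − 3 = 10
  between Upland and Alder: 8 + 10 − 15 = 3
  between Alder and Hadley: 10 + 9 − 8 = 11
  between Hadley and Ivy: 9 + 15 − 6 = 18
Cheapest insertion is between Upland and Alder, adding 3.
New total = 42 + 3 = 45.

Minimum extra distance: 3, inserting Sutton between Upland and Alder.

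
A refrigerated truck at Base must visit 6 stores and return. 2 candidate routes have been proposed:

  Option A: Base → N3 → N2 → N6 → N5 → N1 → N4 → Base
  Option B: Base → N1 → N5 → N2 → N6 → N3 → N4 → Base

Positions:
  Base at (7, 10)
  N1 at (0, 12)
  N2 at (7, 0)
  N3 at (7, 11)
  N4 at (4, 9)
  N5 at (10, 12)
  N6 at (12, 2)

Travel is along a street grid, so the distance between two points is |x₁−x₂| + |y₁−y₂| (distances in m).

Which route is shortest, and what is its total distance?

Shortest is Option A, total 52 m.

Option A: 1 + 11 + 7 + 12 + 10 + 7 + 4 = 52
Option B: 9 + 10 + 15 + 7 + 14 + 5 + 4 = 64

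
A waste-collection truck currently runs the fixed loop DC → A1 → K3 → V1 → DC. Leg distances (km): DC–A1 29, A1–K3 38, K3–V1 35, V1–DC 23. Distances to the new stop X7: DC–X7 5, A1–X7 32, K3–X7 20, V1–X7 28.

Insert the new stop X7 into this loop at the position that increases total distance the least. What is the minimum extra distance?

+8 km — insert X7 between DC and A1.

Insertion cost between consecutive stops i–j is d(i,X7) + d(X7,j) − d(i,j):
  between DC and A1: 5 + 32 − 29 = 8
  between A1 and K3: 32 + 20 − 38 = 14
  between K3 and V1: 20 + 28 − 35 = 13
  between V1 and DC: 28 + 5 − 23 = 10
Cheapest insertion is between DC and A1, adding 8.
New total = 125 + 8 = 133.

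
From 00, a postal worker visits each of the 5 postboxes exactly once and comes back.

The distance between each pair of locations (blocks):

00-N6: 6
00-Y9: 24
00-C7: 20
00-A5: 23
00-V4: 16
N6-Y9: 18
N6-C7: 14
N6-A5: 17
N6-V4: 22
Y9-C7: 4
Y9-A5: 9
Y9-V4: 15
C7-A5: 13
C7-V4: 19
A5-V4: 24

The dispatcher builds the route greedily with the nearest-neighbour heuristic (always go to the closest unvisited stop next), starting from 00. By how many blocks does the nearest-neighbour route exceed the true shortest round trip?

From 00: N6=6, V4=16, C7=20, A5=23, Y9=24 → choose N6 (6).
From N6: C7=14, A5=17, Y9=18, V4=22 → choose C7 (14).
From C7: Y9=4, A5=13, V4=19 → choose Y9 (4).
From Y9: A5=9, V4=15 → choose A5 (9).
From A5: V4=24 → choose V4 (24).
NN route 00 → N6 → C7 → Y9 → A5 → V4 → 00 costs 73.
Optimal: 00 → N6 → A5 → Y9 → C7 → V4 → 00 costs 71 (by enumerating all 60 distinct tours).
Excess = 73 − 71 = 2.

Excess over optimum: 2 blocks.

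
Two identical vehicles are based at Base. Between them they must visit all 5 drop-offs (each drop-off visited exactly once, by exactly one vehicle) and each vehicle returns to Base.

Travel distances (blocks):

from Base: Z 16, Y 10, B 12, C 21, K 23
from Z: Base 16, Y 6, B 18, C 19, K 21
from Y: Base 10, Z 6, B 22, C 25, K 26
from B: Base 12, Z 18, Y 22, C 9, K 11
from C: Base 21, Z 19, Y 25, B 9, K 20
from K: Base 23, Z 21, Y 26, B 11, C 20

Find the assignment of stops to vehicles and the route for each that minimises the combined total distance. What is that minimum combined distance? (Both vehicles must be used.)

96 blocks — the smallest possible combined total.

There are 2^4 − 1 = 15 ways to divide the 5 stops into two non-empty groups. For each, the best each vehicle can do is its own shortest tour through its group:
  {Z} + {Y, B, C, K}: 32 + 77 = 109
  {Y} + {Z, B, C, K}: 20 + 78 = 98
  {Z, Y} + {B, C, K}: 32 + 64 = 96
  {B} + {Z, Y, C, K}: 24 + 78 = 102
  {Z, B} + {Y, C, K}: 46 + 77 = 123
  {Y, B} + {Z, C, K}: 44 + 78 = 122
  … (15 splits in total)
Best: vehicle 1 Base → Z → Y → Base = 32; vehicle 2 Base → B → C → K → Base = 64; combined 96.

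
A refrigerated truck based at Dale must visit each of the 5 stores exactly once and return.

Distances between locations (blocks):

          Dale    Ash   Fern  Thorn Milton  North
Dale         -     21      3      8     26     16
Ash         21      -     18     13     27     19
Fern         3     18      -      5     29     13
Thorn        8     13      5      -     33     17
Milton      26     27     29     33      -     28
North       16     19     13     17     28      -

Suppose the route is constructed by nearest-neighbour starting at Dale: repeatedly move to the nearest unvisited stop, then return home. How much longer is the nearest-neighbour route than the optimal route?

Dale: Fern=3, Thorn=8, North=16, Ash=21, Milton=26 ⇒ Fern
Fern: Thorn=5, North=13, Ash=18, Milton=29 ⇒ Thorn
Thorn: Ash=13, North=17, Milton=33 ⇒ Ash
Ash: North=19, Milton=27 ⇒ North
North: Milton=28 ⇒ Milton
NN route Dale → Fern → Thorn → Ash → North → Milton → Dale costs 94.
Optimal: Dale → Fern → Thorn → Ash → Milton → North → Dale costs 92 (by enumerating all 60 distinct tours).
Excess = 94 − 92 = 2.

The nearest-neighbour route is 2 blocks longer than optimal.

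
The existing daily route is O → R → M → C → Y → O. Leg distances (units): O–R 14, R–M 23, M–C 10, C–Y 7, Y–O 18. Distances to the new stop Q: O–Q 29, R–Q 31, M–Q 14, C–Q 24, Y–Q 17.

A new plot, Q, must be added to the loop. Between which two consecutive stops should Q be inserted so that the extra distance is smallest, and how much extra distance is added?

Insertion cost between consecutive stops i–j is d(i,Q) + d(Q,j) − d(i,j):
  between O and R: 29 + 31 − 14 = 46
  between R and M: 31 + 14 − 23 = 22
  between M and C: 14 + 24 − 10 = 28
  between C and Y: 24 + 17 − 7 = 34
  between Y and O: 17 + 29 − 18 = 28
Cheapest insertion is between R and M, adding 22.
New total = 72 + 22 = 94.

Adding 22 by placing Q on the R–M leg.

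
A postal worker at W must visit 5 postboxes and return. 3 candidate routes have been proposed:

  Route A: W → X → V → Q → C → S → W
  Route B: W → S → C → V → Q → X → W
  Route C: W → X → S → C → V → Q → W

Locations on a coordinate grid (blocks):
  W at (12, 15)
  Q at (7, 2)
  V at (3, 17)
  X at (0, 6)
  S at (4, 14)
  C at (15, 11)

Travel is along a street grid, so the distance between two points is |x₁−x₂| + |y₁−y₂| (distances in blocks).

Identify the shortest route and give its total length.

92 blocks — Route B is the shortest.

Route A: 21 + 14 + 19 + 17 + 14 + 9 = 94
Route B: 9 + 14 + 18 + 19 + 11 + 21 = 92
Route C: 21 + 12 + 14 + 18 + 19 + 18 = 102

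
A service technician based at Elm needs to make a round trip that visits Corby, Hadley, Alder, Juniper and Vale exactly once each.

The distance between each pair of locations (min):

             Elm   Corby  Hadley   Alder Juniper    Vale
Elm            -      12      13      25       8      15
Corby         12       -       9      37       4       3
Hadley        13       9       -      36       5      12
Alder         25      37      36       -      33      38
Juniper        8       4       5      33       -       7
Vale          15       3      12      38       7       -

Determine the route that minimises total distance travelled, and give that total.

With 5 stops there are 5!/2 = 60 distinct round trips (a route and its reverse cost the same).
Elm - Corby - Hadley - Alder - Juniper - Vale - Elm: 12+9+36+33+7+15 = 112
Elm - Corby - Hadley - Alder - Vale - Juniper - Elm: 12+9+36+38+7+8 = 110
Elm - Corby - Hadley - Juniper - Alder - Vale - Elm: 12+9+5+33+38+15 = 112
Elm - Corby - Hadley - Juniper - Vale - Alder - Elm: 12+9+5+7+38+25 = 96
Elm - Corby - Hadley - Vale - Alder - Juniper - Elm: 12+9+12+38+33+8 = 112
Elm - Corby - Hadley - Vale - Juniper - Alder - Elm: 12+9+12+7+33+25 = 98
Elm - Corby - Alder - Hadley - Juniper - Vale - Elm: 12+37+36+5+7+15 = 112
Elm - Corby - Alder - Hadley - Vale - Juniper - Elm: 12+37+36+12+7+8 = 112
Elm - Corby - Alder - Juniper - Hadley - Vale - Elm: 12+37+33+5+12+15 = 114
Elm - Corby - Alder - Juniper - Vale - Hadley - Elm: 12+37+33+7+12+13 = 114
Elm - Corby - Alder - Vale - Hadley - Juniper - Elm: 12+37+38+12+5+8 = 112
Elm - Corby - Alder - Vale - Juniper - Hadley - Elm: 12+37+38+7+5+13 = 112
Elm - Corby - Juniper - Hadley - Alder - Vale - Elm: 12+4+5+36+38+15 = 110
Elm - Corby - Juniper - Hadley - Vale - Alder - Elm: 12+4+5+12+38+25 = 96
… (46 more)
Elm - Corby - Vale - Juniper - Hadley - Alder - Elm: 12+3+7+5+36+25 = 88  ← best
The minimum is 88.
One optimal route: Elm → Corby → Vale → Juniper → Hadley → Alder → Elm (or its reverse).

Shortest round trip = 88 min.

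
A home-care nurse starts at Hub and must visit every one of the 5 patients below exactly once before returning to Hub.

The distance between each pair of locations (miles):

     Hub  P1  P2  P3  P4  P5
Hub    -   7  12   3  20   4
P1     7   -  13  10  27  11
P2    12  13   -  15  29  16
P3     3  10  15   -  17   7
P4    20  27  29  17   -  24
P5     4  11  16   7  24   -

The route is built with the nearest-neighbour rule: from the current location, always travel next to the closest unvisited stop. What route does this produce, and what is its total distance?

Hub → [P3:3 / P5:4 / P1:7 / P2:12 / P4:20] → P3 (3)
P3 → [P5:7 / P1:10 / P2:15 / P4:17] → P5 (7)
P5 → [P1:11 / P2:16 / P4:24] → P1 (11)
P1 → [P2:13 / P4:27] → P2 (13)
P2 → [P4:29] → P4 (29)
Return P4→Hub: 20.
Total = 3 + 7 + 11 + 13 + 29 + 20 = 83.

83 miles along Hub → P3 → P5 → P1 → P2 → P4 → Hub.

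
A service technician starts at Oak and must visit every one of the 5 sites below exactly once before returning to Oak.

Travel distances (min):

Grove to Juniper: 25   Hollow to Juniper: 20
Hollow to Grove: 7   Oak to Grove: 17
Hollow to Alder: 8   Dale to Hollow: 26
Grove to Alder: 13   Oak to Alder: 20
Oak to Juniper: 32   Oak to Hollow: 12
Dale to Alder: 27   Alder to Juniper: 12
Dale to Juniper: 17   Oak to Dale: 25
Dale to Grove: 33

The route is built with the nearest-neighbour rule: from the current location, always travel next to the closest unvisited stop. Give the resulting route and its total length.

Oak → [Hollow:12 / Grove:17 / Alder:20 / Dale:25 / Juniper:32] → Hollow (12)
Hollow → [Grove:7 / Alder:8 / Juniper:20 / Dale:26] → Grove (7)
Grove → [Alder:13 / Juniper:25 / Dale:33] → Alder (13)
Alder → [Juniper:12 / Dale:27] → Juniper (12)
Juniper → [Dale:17] → Dale (17)
Return Dale→Oak: 25.
Total = 12 + 7 + 13 + 12 + 17 + 25 = 86.

Nearest-neighbour total = 86 min; route Oak → Hollow → Grove → Alder → Juniper → Dale → Oak.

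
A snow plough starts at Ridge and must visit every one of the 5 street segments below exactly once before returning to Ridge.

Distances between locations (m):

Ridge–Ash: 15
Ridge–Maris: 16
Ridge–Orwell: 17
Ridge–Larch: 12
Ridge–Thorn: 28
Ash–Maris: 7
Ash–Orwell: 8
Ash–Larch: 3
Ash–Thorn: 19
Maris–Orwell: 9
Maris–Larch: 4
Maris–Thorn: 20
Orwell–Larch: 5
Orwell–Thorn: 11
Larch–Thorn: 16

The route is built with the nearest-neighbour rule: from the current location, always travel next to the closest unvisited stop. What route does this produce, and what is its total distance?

From Ridge: distances to unvisited — Larch=12, Ash=15, Maris=16, Orwell=17, Thorn=28. Nearest is Larch (12).
From Larch: distances to unvisited — Ash=3, Maris=4, Orwell=5, Thorn=16. Nearest is Ash (3).
From Ash: distances to unvisited — Maris=7, Orwell=8, Thorn=19. Nearest is Maris (7).
From Maris: distances to unvisited — Orwell=9, Thorn=20. Nearest is Orwell (9).
From Orwell: distances to unvisited — Thorn=11. Nearest is Thorn (11).
Return Thorn→Ridge: 28.
Total = 12 + 3 + 7 + 9 + 11 + 28 = 70.

70 m along Ridge → Larch → Ash → Maris → Orwell → Thorn → Ridge.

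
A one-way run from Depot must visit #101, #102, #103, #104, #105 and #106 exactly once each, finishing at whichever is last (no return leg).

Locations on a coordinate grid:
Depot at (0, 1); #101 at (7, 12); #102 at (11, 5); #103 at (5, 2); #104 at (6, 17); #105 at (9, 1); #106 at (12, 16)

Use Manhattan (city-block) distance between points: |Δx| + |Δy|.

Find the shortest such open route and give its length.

41 — the minimum one-way total.

There are 6! = 720 possible orderings.
Depot → #101 → #102 → #103 → #104 → #105 → #106: 18+11+9+16+19+18 = 91
Depot → #101 → #102 → #103 → #104 → #106 → #105: 18+11+9+16+7+18 = 79
Depot → #101 → #102 → #103 → #105 → #104 → #106: 18+11+9+5+19+7 = 69
Depot → #101 → #102 → #103 → #105 → #106 → #104: 18+11+9+5+18+7 = 68
Depot → #101 → #102 → #103 → #106 → #104 → #105: 18+11+9+21+7+19 = 85
Depot → #101 → #102 → #103 → #106 → #105 → #104: 18+11+9+21+18+19 = 96
Depot → #101 → #102 → #104 → #103 → #105 → #106: 18+11+17+16+5+18 = 85
Depot → #101 → #102 → #104 → #103 → #106 → #105: 18+11+17+16+21+18 = 101
… (712 more)
Depot → #103 → #105 → #102 → #101 → #104 → #106: 6+5+6+11+6+7 = 41  ← best
The minimum is 41.
One shortest path: Depot → #103 → #105 → #102 → #101 → #104 → #106.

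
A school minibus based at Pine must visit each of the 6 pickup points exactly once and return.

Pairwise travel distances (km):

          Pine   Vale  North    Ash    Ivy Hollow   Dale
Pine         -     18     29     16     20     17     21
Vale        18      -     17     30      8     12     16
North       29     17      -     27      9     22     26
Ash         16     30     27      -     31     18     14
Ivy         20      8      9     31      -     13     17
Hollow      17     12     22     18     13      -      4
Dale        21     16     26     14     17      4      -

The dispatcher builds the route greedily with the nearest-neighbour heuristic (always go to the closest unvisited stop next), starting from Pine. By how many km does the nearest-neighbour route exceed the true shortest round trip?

1 km longer than the optimal tour.

Pine: Ash=16, Hollow=17, Vale=18, Ivy=20, Dale=21, North=29 ⇒ Ash
Ash: Dale=14, Hollow=18, North=27, Vale=30, Ivy=31 ⇒ Dale
Dale: Hollow=4, Vale=16, Ivy=17, North=26 ⇒ Hollow
Hollow: Vale=12, Ivy=13, North=22 ⇒ Vale
Vale: Ivy=8, North=17 ⇒ Ivy
Ivy: North=9 ⇒ North
NN route Pine → Ash → Dale → Hollow → Vale → Ivy → North → Pine costs 92.
Optimal: Pine → Vale → North → Ivy → Hollow → Dale → Ash → Pine costs 91 (by enumerating all 360 distinct tours).
Excess = 92 − 91 = 1.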